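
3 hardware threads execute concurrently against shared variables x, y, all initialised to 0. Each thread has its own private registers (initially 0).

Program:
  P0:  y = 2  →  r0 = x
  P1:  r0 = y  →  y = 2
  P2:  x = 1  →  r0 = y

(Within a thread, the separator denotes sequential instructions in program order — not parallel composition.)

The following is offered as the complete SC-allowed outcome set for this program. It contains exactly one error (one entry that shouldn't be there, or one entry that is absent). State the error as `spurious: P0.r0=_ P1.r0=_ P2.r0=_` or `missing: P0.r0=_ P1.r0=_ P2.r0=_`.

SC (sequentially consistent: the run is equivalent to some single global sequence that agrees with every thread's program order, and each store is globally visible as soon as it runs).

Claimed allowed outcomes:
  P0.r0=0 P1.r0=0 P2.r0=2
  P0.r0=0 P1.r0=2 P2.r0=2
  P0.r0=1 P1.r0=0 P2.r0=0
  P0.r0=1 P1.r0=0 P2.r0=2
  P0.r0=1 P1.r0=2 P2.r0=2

missing: P0.r0=1 P1.r0=2 P2.r0=0

outcome vector order: (P0.r0,P1.r0,P2.r0)
[SC] allowed = {0/0/2; 0/2/2; 1/0/0; 1/0/2; 1/2/0; 1/2/2}
SC∖claimed = {1/2/0}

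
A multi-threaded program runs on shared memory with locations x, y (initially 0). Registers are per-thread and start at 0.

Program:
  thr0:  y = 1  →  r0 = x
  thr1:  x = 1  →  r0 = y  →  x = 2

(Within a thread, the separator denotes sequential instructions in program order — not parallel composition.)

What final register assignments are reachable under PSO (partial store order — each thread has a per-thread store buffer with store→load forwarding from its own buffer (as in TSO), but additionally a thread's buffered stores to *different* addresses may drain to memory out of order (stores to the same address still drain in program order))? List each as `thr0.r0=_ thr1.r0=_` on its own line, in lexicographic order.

thr0.r0=0 thr1.r0=0
thr0.r0=0 thr1.r0=1
thr0.r0=1 thr1.r0=0
thr0.r0=1 thr1.r0=1
thr0.r0=2 thr1.r0=0
thr0.r0=2 thr1.r0=1

outcome vector order: (thr0.r0,thr1.r0)
|PSO outcomes| = 6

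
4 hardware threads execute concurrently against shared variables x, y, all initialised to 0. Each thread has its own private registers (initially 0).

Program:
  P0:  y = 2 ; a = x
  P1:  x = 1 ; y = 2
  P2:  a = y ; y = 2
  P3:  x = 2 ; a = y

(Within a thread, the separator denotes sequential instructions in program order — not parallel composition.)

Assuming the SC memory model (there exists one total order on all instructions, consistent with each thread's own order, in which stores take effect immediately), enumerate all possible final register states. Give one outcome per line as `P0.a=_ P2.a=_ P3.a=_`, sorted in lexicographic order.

P0.a=0 P2.a=0 P3.a=2
P0.a=0 P2.a=2 P3.a=2
P0.a=1 P2.a=0 P3.a=0
P0.a=1 P2.a=0 P3.a=2
P0.a=1 P2.a=2 P3.a=0
P0.a=1 P2.a=2 P3.a=2
P0.a=2 P2.a=0 P3.a=0
P0.a=2 P2.a=0 P3.a=2
P0.a=2 P2.a=2 P3.a=0
P0.a=2 P2.a=2 P3.a=2

outcome vector order: (P0.a,P2.a,P3.a)
|SC outcomes| = 10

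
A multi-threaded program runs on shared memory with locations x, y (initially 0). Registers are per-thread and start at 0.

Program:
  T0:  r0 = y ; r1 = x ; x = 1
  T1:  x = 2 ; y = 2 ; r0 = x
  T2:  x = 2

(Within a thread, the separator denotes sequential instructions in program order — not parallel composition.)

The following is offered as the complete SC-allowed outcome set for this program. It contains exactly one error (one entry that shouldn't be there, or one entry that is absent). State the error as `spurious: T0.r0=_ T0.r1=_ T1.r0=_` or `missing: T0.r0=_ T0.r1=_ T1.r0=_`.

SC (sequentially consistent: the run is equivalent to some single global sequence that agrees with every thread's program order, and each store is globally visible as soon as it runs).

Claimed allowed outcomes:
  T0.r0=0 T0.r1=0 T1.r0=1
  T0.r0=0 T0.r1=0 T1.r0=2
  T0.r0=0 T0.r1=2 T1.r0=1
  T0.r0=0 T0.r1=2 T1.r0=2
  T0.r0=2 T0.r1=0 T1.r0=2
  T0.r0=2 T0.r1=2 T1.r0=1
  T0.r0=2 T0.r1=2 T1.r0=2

outcome vector order: (T0.r0,T0.r1,T1.r0)
SC: 6 outcomes — {0/0/1, 0/0/2, 0/2/1, 0/2/2, 2/2/1, 2/2/2}
claimed∖SC = {2/0/2}

spurious: T0.r0=2 T0.r1=0 T1.r0=2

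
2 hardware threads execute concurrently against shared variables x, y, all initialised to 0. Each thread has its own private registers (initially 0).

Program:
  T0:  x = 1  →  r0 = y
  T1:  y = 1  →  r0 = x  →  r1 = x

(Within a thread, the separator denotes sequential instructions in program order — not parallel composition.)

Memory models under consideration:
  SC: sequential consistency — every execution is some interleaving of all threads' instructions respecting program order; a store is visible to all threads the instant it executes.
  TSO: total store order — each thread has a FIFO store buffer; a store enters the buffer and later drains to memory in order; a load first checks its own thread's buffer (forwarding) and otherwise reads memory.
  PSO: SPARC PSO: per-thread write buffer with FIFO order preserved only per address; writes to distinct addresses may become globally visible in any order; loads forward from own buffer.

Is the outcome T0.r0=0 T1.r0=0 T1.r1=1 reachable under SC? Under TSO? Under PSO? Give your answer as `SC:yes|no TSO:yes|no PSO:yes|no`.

outcome vector order: (T0.r0,T1.r0,T1.r1)
under SC → (0,1,1); (1,0,0); (1,0,1); (1,1,1)
under TSO → (0,0,0); (0,0,1); (0,1,1); (1,0,0); (1,0,1); (1,1,1)
under PSO → (0,0,0); (0,0,1); (0,1,1); (1,0,0); (1,0,1); (1,1,1)
target (0,0,1) ∈ {TSO,PSO}

SC:no TSO:yes PSO:yes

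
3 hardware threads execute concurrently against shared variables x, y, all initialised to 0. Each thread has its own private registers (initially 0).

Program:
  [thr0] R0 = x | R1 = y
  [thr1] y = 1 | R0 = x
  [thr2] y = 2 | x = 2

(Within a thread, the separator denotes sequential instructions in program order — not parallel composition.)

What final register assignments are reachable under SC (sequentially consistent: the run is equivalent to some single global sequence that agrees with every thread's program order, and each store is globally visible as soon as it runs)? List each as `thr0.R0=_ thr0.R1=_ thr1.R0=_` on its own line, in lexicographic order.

thr0.R0=0 thr0.R1=0 thr1.R0=0
thr0.R0=0 thr0.R1=0 thr1.R0=2
thr0.R0=0 thr0.R1=1 thr1.R0=0
thr0.R0=0 thr0.R1=1 thr1.R0=2
thr0.R0=0 thr0.R1=2 thr1.R0=0
thr0.R0=0 thr0.R1=2 thr1.R0=2
thr0.R0=2 thr0.R1=1 thr1.R0=0
thr0.R0=2 thr0.R1=1 thr1.R0=2
thr0.R0=2 thr0.R1=2 thr1.R0=0
thr0.R0=2 thr0.R1=2 thr1.R0=2

outcome vector order: (thr0.R0,thr0.R1,thr1.R0)
|SC outcomes| = 10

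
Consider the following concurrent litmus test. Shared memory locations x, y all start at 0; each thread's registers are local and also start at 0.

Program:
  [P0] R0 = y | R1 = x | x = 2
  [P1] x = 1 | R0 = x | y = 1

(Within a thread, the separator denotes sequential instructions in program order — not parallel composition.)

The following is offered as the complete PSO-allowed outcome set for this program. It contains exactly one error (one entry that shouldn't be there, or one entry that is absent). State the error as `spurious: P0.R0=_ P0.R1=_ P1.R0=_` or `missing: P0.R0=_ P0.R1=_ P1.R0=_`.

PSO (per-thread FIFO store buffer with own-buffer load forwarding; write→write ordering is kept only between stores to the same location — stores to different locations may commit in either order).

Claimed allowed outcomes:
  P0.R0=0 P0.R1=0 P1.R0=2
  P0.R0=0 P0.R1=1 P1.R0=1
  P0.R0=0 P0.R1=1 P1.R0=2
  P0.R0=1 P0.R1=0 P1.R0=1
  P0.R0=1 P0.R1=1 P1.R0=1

outcome vector order: (P0.R0,P0.R1,P1.R0)
PSO: 6 outcomes — {001; 002; 011; 012; 101; 111}
PSO∖claimed = {001}

missing: P0.R0=0 P0.R1=0 P1.R0=1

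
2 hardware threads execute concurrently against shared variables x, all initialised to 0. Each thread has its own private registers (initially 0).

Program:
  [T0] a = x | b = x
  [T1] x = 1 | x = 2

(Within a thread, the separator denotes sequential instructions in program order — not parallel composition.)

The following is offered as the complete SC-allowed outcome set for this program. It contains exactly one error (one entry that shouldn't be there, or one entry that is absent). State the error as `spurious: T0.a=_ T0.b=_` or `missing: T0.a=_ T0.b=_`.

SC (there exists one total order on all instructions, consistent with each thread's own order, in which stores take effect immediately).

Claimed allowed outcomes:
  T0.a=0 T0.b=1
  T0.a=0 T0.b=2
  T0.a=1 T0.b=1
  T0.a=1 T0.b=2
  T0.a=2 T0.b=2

outcome vector order: (T0.a,T0.b)
[SC] allowed = {00, 01, 02, 11, 12, 22}
SC∖claimed = {00}

missing: T0.a=0 T0.b=0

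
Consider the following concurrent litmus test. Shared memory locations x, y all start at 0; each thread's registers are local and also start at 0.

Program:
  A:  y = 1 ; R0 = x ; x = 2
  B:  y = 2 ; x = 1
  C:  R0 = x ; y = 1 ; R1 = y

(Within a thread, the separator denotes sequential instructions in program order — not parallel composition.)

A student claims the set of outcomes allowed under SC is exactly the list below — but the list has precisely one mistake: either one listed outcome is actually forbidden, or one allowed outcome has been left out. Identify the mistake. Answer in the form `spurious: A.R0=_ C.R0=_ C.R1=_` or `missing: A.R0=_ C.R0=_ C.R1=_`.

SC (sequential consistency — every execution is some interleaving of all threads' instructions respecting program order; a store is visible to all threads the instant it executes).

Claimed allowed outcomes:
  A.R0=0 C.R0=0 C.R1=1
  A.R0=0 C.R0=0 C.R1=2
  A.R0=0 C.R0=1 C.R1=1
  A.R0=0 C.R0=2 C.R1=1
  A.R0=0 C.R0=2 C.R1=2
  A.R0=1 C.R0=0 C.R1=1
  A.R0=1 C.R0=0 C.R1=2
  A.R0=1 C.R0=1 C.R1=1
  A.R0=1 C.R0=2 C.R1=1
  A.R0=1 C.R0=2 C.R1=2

outcome vector order: (A.R0,C.R0,C.R1)
under SC → 001; 002; 011; 021; 022; 101; 102; 111; 121
claimed∖SC = {122}

spurious: A.R0=1 C.R0=2 C.R1=2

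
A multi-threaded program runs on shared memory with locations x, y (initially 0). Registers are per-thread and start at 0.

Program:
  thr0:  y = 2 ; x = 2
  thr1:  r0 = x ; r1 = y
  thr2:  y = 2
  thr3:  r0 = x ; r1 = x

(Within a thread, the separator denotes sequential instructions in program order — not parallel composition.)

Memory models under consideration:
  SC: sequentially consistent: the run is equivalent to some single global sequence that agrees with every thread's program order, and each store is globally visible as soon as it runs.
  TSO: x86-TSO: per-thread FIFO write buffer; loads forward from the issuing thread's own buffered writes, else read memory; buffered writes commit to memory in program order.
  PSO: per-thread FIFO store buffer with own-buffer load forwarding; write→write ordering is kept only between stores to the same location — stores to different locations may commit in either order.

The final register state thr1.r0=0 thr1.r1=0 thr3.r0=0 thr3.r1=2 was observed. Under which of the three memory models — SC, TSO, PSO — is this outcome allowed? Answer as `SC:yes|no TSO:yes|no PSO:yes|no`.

outcome vector order: (thr1.r0,thr1.r1,thr3.r0,thr3.r1)
SC: 9 outcomes — {0000 0002 0022 0200 0202 0222 2200 2202 2222}
TSO: 9 outcomes — {0000 0002 0022 0200 0202 0222 2200 2202 2222}
PSO: 12 outcomes — {0000 0002 0022 0200 0202 0222 2000 2002 2022 2200 2202 2222}
target 0002 ∈ {SC,TSO,PSO}

SC:yes TSO:yes PSO:yes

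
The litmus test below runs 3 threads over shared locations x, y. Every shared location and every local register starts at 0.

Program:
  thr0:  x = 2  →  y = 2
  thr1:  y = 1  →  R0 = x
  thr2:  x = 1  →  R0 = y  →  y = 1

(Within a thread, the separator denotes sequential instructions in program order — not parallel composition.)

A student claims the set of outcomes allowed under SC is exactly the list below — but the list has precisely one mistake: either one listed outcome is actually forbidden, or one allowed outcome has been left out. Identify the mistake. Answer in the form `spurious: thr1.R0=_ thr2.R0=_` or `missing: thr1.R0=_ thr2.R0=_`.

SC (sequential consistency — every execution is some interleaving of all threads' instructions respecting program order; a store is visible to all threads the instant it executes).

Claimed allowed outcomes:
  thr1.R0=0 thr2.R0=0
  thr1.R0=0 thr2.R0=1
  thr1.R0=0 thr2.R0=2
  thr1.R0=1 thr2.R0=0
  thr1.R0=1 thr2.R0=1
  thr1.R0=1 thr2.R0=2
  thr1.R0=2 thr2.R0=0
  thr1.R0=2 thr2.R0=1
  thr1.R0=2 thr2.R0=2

outcome vector order: (thr1.R0,thr2.R0)
SC: 8 outcomes — {01 02 10 11 12 20 21 22}
claimed∖SC = {00}

spurious: thr1.R0=0 thr2.R0=0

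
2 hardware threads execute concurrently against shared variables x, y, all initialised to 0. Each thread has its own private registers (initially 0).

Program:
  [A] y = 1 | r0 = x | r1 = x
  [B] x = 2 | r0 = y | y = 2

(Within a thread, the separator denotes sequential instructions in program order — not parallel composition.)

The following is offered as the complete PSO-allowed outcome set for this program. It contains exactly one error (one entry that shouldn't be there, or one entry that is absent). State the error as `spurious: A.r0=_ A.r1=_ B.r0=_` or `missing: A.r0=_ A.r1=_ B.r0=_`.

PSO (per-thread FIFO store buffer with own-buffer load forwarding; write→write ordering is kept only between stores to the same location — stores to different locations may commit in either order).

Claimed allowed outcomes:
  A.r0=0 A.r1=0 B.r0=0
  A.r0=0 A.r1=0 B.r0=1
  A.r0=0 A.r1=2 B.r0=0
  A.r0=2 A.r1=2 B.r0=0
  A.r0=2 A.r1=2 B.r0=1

outcome vector order: (A.r0,A.r1,B.r0)
PSO: 6 outcomes — {0/0/0 0/0/1 0/2/0 0/2/1 2/2/0 2/2/1}
PSO∖claimed = {0/2/1}

missing: A.r0=0 A.r1=2 B.r0=1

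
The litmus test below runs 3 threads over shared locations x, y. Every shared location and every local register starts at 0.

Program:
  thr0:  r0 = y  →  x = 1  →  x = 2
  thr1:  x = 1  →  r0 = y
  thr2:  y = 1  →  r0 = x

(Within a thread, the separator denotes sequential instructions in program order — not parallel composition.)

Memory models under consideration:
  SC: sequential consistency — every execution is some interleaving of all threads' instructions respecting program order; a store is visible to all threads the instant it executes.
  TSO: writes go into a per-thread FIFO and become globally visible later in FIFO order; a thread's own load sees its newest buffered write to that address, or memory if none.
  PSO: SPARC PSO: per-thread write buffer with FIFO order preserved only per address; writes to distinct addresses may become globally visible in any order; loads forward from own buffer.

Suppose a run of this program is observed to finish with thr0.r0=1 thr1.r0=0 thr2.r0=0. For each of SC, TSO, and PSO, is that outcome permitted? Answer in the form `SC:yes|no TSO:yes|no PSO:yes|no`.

SC:no TSO:yes PSO:yes

outcome vector order: (thr0.r0,thr1.r0,thr2.r0)
[SC] allowed = {<0 0 1>; <0 0 2>; <0 1 0>; <0 1 1>; <0 1 2>; <1 0 1>; <1 0 2>; <1 1 0>; <1 1 1>; <1 1 2>}
[TSO] allowed = {<0 0 0>; <0 0 1>; <0 0 2>; <0 1 0>; <0 1 1>; <0 1 2>; <1 0 0>; <1 0 1>; <1 0 2>; <1 1 0>; <1 1 1>; <1 1 2>}
[PSO] allowed = {<0 0 0>; <0 0 1>; <0 0 2>; <0 1 0>; <0 1 1>; <0 1 2>; <1 0 0>; <1 0 1>; <1 0 2>; <1 1 0>; <1 1 1>; <1 1 2>}
target <1 0 0> ∈ {TSO,PSO}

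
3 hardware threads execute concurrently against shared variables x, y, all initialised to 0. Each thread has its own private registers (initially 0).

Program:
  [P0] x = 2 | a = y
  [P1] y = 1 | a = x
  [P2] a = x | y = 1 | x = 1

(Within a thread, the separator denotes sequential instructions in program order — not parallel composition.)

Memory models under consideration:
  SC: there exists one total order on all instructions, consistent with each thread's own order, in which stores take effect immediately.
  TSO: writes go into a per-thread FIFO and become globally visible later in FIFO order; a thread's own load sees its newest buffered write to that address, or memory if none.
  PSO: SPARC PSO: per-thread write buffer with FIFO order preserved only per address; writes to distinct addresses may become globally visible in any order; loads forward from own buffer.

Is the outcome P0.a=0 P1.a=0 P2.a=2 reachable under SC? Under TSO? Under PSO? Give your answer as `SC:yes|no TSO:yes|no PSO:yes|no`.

SC:no TSO:yes PSO:yes

outcome vector order: (P0.a,P1.a,P2.a)
SC (10): 010; 012; 020; 022; 100; 102; 110; 112; 120; 122
TSO (12): 000; 002; 010; 012; 020; 022; 100; 102; 110; 112; 120; 122
PSO (12): 000; 002; 010; 012; 020; 022; 100; 102; 110; 112; 120; 122
target 002 ∈ {TSO,PSO}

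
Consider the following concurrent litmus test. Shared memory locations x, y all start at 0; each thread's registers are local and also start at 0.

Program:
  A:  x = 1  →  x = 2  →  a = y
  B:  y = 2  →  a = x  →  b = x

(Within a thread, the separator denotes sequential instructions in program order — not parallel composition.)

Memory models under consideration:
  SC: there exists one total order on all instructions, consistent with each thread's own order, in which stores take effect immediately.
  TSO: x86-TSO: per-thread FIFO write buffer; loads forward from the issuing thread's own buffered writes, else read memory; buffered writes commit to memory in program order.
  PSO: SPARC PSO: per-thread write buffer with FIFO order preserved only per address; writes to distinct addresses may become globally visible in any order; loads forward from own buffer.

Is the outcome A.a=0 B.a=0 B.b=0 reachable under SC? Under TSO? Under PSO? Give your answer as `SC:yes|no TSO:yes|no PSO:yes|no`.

SC:no TSO:yes PSO:yes

outcome vector order: (A.a,B.a,B.b)
under SC → (0,2,2), (2,0,0), (2,0,1), (2,0,2), (2,1,1), (2,1,2), (2,2,2)
under TSO → (0,0,0), (0,0,1), (0,0,2), (0,1,1), (0,1,2), (0,2,2), (2,0,0), (2,0,1), (2,0,2), (2,1,1), (2,1,2), (2,2,2)
under PSO → (0,0,0), (0,0,1), (0,0,2), (0,1,1), (0,1,2), (0,2,2), (2,0,0), (2,0,1), (2,0,2), (2,1,1), (2,1,2), (2,2,2)
target (0,0,0) ∈ {TSO,PSO}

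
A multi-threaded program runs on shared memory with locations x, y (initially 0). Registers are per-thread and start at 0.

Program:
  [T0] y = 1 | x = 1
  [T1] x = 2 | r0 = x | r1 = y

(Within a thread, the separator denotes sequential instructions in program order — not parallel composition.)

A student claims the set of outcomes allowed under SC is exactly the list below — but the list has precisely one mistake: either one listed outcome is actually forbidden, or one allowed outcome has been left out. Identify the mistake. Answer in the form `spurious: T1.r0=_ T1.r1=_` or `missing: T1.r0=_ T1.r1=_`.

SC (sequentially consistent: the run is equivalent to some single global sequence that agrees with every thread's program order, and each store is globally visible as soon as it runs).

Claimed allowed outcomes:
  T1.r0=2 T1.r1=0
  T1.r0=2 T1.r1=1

missing: T1.r0=1 T1.r1=1

outcome vector order: (T1.r0,T1.r1)
under SC → (1,1) (2,0) (2,1)
SC∖claimed = {(1,1)}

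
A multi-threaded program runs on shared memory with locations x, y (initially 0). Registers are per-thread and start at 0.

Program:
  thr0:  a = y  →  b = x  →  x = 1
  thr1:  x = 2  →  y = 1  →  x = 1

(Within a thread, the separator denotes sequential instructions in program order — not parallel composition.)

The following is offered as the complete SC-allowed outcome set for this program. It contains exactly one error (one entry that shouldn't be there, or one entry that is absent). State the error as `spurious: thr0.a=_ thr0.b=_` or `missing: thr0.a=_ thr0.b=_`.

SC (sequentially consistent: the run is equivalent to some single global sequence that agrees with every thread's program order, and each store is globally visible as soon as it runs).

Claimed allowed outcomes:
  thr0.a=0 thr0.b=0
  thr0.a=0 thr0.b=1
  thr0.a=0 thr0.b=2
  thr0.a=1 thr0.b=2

missing: thr0.a=1 thr0.b=1

outcome vector order: (thr0.a,thr0.b)
SC (5): <0 0> <0 1> <0 2> <1 1> <1 2>
SC∖claimed = {<1 1>}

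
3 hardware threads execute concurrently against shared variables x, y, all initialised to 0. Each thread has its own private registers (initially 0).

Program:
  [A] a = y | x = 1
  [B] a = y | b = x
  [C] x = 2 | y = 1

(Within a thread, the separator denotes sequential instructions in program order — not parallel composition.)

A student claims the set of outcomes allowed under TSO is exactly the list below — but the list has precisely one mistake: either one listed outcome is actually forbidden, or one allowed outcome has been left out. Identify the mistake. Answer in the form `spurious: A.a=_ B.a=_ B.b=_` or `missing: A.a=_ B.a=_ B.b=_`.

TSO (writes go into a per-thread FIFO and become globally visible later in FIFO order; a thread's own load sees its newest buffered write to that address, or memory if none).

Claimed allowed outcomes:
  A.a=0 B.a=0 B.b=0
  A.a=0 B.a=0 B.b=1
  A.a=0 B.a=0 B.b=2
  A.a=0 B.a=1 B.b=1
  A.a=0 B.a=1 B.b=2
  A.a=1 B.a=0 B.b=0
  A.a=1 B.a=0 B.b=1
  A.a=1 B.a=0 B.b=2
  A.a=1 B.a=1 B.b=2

outcome vector order: (A.a,B.a,B.b)
TSO: 10 outcomes — {000 001 002 011 012 100 101 102 111 112}
TSO∖claimed = {111}

missing: A.a=1 B.a=1 B.b=1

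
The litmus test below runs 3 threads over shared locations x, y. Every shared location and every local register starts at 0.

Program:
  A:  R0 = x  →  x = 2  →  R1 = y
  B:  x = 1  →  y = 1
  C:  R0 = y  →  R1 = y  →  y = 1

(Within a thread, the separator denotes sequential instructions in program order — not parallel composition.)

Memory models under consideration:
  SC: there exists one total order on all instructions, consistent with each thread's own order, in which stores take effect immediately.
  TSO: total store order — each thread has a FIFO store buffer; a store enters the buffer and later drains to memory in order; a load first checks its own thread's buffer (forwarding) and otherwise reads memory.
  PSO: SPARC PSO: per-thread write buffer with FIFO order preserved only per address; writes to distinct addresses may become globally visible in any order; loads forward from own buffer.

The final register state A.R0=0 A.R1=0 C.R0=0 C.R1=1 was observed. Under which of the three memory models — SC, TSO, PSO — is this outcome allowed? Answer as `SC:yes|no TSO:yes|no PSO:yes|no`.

outcome vector order: (A.R0,A.R1,C.R0,C.R1)
under SC → <0 0 0 0>, <0 0 0 1>, <0 0 1 1>, <0 1 0 0>, <0 1 0 1>, <0 1 1 1>, <1 0 0 0>, <1 0 0 1>, <1 0 1 1>, <1 1 0 0>, <1 1 0 1>, <1 1 1 1>
under TSO → <0 0 0 0>, <0 0 0 1>, <0 0 1 1>, <0 1 0 0>, <0 1 0 1>, <0 1 1 1>, <1 0 0 0>, <1 0 0 1>, <1 0 1 1>, <1 1 0 0>, <1 1 0 1>, <1 1 1 1>
under PSO → <0 0 0 0>, <0 0 0 1>, <0 0 1 1>, <0 1 0 0>, <0 1 0 1>, <0 1 1 1>, <1 0 0 0>, <1 0 0 1>, <1 0 1 1>, <1 1 0 0>, <1 1 0 1>, <1 1 1 1>
target <0 0 0 1> ∈ {SC,TSO,PSO}

SC:yes TSO:yes PSO:yes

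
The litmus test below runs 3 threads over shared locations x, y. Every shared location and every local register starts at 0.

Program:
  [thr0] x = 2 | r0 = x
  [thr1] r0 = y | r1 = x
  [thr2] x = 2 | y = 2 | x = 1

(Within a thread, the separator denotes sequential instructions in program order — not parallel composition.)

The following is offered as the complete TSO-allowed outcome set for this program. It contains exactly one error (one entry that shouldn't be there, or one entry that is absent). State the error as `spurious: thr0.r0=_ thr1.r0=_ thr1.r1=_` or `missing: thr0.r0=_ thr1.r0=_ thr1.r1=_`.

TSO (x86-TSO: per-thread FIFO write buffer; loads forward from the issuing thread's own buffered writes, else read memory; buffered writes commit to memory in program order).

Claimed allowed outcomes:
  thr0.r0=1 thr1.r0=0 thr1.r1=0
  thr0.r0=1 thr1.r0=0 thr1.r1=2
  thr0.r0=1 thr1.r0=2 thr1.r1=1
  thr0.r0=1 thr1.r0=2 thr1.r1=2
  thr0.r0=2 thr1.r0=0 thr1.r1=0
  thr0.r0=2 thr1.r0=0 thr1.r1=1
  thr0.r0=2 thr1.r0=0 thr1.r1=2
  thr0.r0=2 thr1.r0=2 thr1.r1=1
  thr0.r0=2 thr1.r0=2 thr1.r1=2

outcome vector order: (thr0.r0,thr1.r0,thr1.r1)
TSO (10): 100 101 102 121 122 200 201 202 221 222
TSO∖claimed = {101}

missing: thr0.r0=1 thr1.r0=0 thr1.r1=1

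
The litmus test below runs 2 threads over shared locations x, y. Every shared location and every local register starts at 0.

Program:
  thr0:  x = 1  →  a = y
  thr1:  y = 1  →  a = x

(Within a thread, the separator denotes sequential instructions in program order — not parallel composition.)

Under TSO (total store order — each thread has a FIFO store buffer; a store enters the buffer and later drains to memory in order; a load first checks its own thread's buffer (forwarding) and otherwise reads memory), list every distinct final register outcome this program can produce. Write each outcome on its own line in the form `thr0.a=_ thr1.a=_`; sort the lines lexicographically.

outcome vector order: (thr0.a,thr1.a)
|TSO outcomes| = 4

thr0.a=0 thr1.a=0
thr0.a=0 thr1.a=1
thr0.a=1 thr1.a=0
thr0.a=1 thr1.a=1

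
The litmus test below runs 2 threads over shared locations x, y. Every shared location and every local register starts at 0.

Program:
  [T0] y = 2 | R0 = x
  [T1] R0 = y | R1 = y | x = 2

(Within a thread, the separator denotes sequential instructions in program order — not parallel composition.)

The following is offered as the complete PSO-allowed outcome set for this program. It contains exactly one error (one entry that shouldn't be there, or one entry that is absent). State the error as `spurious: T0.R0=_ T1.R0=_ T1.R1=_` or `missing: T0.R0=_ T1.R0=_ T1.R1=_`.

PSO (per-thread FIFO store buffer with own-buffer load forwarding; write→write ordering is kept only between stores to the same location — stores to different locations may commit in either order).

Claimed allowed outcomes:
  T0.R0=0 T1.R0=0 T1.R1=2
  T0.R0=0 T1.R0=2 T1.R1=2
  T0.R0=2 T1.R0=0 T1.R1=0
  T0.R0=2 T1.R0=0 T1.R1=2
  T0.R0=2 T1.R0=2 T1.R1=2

missing: T0.R0=0 T1.R0=0 T1.R1=0

outcome vector order: (T0.R0,T1.R0,T1.R1)
PSO: 6 outcomes — {<0 0 0>, <0 0 2>, <0 2 2>, <2 0 0>, <2 0 2>, <2 2 2>}
PSO∖claimed = {<0 0 0>}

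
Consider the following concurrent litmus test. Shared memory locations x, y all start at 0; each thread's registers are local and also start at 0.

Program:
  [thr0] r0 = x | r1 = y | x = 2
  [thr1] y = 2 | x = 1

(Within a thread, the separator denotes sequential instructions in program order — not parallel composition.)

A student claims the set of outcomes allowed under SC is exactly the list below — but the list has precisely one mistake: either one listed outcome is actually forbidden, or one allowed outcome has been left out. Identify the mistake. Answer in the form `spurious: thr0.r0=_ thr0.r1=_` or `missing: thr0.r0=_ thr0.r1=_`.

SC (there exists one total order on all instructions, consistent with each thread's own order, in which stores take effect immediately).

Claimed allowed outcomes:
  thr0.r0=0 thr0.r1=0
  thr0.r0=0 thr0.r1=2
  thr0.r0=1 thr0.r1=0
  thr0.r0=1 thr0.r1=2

outcome vector order: (thr0.r0,thr0.r1)
under SC → 0/0, 0/2, 1/2
claimed∖SC = {1/0}

spurious: thr0.r0=1 thr0.r1=0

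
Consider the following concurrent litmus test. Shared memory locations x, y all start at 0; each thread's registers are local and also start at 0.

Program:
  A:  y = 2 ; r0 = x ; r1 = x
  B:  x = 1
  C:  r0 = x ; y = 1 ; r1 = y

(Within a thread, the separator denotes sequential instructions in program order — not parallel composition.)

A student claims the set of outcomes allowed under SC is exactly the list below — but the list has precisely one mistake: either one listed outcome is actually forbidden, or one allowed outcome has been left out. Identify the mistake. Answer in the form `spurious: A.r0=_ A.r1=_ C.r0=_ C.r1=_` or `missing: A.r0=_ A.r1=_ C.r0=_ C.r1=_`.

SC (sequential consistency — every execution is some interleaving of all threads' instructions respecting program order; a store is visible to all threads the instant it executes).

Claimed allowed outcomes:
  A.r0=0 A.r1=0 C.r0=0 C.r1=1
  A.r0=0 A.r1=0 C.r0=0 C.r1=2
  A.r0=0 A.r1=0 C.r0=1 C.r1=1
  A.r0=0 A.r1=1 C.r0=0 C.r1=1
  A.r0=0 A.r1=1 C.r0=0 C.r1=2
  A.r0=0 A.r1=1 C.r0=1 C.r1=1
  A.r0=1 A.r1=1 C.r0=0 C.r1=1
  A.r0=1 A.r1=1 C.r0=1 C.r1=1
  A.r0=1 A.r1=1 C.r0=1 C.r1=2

missing: A.r0=1 A.r1=1 C.r0=0 C.r1=2

outcome vector order: (A.r0,A.r1,C.r0,C.r1)
SC: 10 outcomes — {(0,0,0,1); (0,0,0,2); (0,0,1,1); (0,1,0,1); (0,1,0,2); (0,1,1,1); (1,1,0,1); (1,1,0,2); (1,1,1,1); (1,1,1,2)}
SC∖claimed = {(1,1,0,2)}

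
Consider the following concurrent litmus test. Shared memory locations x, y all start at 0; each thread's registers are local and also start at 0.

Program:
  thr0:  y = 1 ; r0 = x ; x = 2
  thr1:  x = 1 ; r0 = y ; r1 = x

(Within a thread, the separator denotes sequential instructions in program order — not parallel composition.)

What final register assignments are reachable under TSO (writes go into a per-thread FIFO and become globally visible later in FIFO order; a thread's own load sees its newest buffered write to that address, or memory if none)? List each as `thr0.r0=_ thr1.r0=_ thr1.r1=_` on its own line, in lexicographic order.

thr0.r0=0 thr1.r0=0 thr1.r1=1
thr0.r0=0 thr1.r0=0 thr1.r1=2
thr0.r0=0 thr1.r0=1 thr1.r1=1
thr0.r0=0 thr1.r0=1 thr1.r1=2
thr0.r0=1 thr1.r0=0 thr1.r1=1
thr0.r0=1 thr1.r0=0 thr1.r1=2
thr0.r0=1 thr1.r0=1 thr1.r1=1
thr0.r0=1 thr1.r0=1 thr1.r1=2

outcome vector order: (thr0.r0,thr1.r0,thr1.r1)
|TSO outcomes| = 8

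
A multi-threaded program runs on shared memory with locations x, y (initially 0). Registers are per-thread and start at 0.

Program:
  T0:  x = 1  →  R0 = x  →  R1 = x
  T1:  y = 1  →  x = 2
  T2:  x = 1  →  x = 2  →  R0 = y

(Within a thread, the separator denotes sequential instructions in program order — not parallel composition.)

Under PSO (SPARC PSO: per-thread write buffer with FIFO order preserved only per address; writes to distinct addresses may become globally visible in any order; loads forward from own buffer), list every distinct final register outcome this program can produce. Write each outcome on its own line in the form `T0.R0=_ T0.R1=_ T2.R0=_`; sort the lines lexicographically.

T0.R0=1 T0.R1=1 T2.R0=0
T0.R0=1 T0.R1=1 T2.R0=1
T0.R0=1 T0.R1=2 T2.R0=0
T0.R0=1 T0.R1=2 T2.R0=1
T0.R0=2 T0.R1=1 T2.R0=0
T0.R0=2 T0.R1=1 T2.R0=1
T0.R0=2 T0.R1=2 T2.R0=0
T0.R0=2 T0.R1=2 T2.R0=1

outcome vector order: (T0.R0,T0.R1,T2.R0)
|PSO outcomes| = 8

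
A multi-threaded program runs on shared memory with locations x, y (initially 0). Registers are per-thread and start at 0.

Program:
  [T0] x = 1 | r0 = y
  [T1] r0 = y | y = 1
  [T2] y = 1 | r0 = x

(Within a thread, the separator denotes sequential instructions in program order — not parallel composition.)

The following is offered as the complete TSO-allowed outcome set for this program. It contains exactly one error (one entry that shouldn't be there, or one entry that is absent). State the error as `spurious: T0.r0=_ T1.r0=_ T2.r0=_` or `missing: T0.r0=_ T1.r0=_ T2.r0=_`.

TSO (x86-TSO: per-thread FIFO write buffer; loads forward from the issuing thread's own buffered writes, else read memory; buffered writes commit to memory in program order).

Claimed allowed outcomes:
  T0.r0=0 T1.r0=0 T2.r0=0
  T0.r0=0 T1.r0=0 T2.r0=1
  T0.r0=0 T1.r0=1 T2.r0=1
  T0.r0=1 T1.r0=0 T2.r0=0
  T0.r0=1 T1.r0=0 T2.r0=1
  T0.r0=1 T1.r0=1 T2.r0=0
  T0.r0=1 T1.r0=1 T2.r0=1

outcome vector order: (T0.r0,T1.r0,T2.r0)
[TSO] allowed = {0/0/0 0/0/1 0/1/0 0/1/1 1/0/0 1/0/1 1/1/0 1/1/1}
TSO∖claimed = {0/1/0}

missing: T0.r0=0 T1.r0=1 T2.r0=0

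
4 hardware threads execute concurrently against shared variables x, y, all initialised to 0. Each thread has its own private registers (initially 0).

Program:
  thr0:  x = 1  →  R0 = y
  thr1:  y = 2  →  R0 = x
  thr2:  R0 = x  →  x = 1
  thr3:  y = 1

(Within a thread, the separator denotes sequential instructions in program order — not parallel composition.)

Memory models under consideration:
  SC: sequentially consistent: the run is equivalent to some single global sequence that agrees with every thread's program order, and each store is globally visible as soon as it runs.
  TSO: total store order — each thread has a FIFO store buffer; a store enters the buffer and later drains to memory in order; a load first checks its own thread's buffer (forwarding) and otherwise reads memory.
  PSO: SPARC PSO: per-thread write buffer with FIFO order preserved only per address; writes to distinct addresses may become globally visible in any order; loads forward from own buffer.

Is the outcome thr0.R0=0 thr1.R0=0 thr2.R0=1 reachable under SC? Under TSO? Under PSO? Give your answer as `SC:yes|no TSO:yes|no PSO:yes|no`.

outcome vector order: (thr0.R0,thr1.R0,thr2.R0)
SC (10): 0/1/0, 0/1/1, 1/0/0, 1/0/1, 1/1/0, 1/1/1, 2/0/0, 2/0/1, 2/1/0, 2/1/1
TSO (12): 0/0/0, 0/0/1, 0/1/0, 0/1/1, 1/0/0, 1/0/1, 1/1/0, 1/1/1, 2/0/0, 2/0/1, 2/1/0, 2/1/1
PSO (12): 0/0/0, 0/0/1, 0/1/0, 0/1/1, 1/0/0, 1/0/1, 1/1/0, 1/1/1, 2/0/0, 2/0/1, 2/1/0, 2/1/1
target 0/0/1 ∈ {TSO,PSO}

SC:no TSO:yes PSO:yes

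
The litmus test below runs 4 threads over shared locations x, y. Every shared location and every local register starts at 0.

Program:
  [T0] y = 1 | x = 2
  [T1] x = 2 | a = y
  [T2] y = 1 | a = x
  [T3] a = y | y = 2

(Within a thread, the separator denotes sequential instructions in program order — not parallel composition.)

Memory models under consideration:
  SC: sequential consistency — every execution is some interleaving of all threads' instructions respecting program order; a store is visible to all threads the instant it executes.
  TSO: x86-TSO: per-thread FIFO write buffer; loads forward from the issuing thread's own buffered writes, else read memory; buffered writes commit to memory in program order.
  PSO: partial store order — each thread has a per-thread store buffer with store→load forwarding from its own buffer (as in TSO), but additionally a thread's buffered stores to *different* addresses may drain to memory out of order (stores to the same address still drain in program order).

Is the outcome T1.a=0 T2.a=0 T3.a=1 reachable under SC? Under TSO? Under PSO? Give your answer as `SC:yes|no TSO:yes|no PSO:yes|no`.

SC:no TSO:yes PSO:yes

outcome vector order: (T1.a,T2.a,T3.a)
SC (10): (0,2,0); (0,2,1); (1,0,0); (1,0,1); (1,2,0); (1,2,1); (2,0,0); (2,0,1); (2,2,0); (2,2,1)
TSO (12): (0,0,0); (0,0,1); (0,2,0); (0,2,1); (1,0,0); (1,0,1); (1,2,0); (1,2,1); (2,0,0); (2,0,1); (2,2,0); (2,2,1)
PSO (12): (0,0,0); (0,0,1); (0,2,0); (0,2,1); (1,0,0); (1,0,1); (1,2,0); (1,2,1); (2,0,0); (2,0,1); (2,2,0); (2,2,1)
target (0,0,1) ∈ {TSO,PSO}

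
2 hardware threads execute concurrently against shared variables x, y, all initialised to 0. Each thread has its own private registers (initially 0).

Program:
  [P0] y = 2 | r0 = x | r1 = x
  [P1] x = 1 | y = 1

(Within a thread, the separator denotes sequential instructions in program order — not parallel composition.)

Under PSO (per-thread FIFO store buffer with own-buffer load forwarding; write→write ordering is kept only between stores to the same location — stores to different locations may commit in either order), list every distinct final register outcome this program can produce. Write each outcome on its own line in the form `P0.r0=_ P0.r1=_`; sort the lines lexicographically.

P0.r0=0 P0.r1=0
P0.r0=0 P0.r1=1
P0.r0=1 P0.r1=1

outcome vector order: (P0.r0,P0.r1)
|PSO outcomes| = 3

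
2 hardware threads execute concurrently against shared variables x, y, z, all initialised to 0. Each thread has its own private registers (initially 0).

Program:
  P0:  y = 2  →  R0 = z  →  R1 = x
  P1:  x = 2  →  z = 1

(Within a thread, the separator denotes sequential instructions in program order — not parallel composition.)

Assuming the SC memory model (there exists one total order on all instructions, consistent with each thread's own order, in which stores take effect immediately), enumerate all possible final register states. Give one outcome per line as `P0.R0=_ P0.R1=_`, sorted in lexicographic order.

outcome vector order: (P0.R0,P0.R1)
|SC outcomes| = 3

P0.R0=0 P0.R1=0
P0.R0=0 P0.R1=2
P0.R0=1 P0.R1=2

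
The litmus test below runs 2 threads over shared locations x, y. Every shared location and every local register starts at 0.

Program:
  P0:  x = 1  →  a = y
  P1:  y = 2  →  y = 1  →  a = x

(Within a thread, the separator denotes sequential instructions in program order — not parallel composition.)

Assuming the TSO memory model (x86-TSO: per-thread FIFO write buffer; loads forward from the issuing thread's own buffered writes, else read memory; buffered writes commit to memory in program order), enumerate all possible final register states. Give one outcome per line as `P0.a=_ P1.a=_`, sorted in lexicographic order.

outcome vector order: (P0.a,P1.a)
|TSO outcomes| = 6

P0.a=0 P1.a=0
P0.a=0 P1.a=1
P0.a=1 P1.a=0
P0.a=1 P1.a=1
P0.a=2 P1.a=0
P0.a=2 P1.a=1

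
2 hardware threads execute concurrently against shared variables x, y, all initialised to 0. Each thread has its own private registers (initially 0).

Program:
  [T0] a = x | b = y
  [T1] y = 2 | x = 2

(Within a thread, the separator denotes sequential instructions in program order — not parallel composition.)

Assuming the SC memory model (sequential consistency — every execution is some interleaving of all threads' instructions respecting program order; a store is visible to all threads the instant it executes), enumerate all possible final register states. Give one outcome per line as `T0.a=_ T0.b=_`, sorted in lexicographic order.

T0.a=0 T0.b=0
T0.a=0 T0.b=2
T0.a=2 T0.b=2

outcome vector order: (T0.a,T0.b)
|SC outcomes| = 3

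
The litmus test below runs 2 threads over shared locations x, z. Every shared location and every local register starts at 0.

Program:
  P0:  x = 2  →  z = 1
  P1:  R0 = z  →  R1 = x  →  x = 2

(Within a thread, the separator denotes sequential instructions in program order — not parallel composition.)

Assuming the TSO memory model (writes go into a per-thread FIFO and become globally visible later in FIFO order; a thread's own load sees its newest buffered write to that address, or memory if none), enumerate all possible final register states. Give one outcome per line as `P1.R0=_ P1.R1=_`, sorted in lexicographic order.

outcome vector order: (P1.R0,P1.R1)
|TSO outcomes| = 3

P1.R0=0 P1.R1=0
P1.R0=0 P1.R1=2
P1.R0=1 P1.R1=2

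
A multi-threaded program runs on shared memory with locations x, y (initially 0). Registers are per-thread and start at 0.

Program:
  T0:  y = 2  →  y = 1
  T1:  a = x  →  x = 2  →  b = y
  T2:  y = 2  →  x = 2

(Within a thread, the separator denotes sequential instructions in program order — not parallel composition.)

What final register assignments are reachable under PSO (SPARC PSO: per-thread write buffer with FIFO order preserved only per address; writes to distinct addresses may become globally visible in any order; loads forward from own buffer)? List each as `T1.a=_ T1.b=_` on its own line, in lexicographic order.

T1.a=0 T1.b=0
T1.a=0 T1.b=1
T1.a=0 T1.b=2
T1.a=2 T1.b=0
T1.a=2 T1.b=1
T1.a=2 T1.b=2

outcome vector order: (T1.a,T1.b)
|PSO outcomes| = 6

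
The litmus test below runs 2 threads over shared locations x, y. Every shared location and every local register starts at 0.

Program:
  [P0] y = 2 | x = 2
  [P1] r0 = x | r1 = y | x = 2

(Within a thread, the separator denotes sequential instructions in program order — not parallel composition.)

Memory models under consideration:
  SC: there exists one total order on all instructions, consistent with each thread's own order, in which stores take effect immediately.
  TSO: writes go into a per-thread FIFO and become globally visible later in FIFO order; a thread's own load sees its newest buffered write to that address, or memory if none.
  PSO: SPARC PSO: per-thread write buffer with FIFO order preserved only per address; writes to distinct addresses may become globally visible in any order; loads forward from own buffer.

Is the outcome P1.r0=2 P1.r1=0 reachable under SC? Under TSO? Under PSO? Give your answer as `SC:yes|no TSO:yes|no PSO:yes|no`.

outcome vector order: (P1.r0,P1.r1)
[SC] allowed = {<0 0>, <0 2>, <2 2>}
[TSO] allowed = {<0 0>, <0 2>, <2 2>}
[PSO] allowed = {<0 0>, <0 2>, <2 0>, <2 2>}
target <2 0> ∈ {PSO}

SC:no TSO:no PSO:yes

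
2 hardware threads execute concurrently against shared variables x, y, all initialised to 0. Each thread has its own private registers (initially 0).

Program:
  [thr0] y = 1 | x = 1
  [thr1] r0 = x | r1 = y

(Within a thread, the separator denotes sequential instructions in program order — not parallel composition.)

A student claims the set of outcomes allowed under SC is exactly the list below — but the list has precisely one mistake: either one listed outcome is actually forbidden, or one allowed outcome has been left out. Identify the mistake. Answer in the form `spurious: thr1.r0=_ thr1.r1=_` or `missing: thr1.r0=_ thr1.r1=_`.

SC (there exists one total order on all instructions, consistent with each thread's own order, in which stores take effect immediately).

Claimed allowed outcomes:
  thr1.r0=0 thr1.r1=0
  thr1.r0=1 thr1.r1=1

outcome vector order: (thr1.r0,thr1.r1)
SC: 3 outcomes — {(0,0) (0,1) (1,1)}
SC∖claimed = {(0,1)}

missing: thr1.r0=0 thr1.r1=1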